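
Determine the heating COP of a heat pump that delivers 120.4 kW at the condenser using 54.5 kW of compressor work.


COP_hp = Q_cond / W
COP_hp = 120.4 / 54.5
COP_hp = 2.209

2.209


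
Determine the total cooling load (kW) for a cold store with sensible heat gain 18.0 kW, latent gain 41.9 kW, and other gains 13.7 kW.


Q_total = Q_s + Q_l + Q_misc
Q_total = 18.0 + 41.9 + 13.7
Q_total = 73.6 kW

73.6


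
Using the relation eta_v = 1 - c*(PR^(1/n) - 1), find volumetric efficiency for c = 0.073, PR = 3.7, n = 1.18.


PR^(1/n) = 3.7^(1/1.18) = 3.0305879
eta_v = 1 - 0.073 * (3.0305879 - 1)
eta_v = 0.8518

0.8518


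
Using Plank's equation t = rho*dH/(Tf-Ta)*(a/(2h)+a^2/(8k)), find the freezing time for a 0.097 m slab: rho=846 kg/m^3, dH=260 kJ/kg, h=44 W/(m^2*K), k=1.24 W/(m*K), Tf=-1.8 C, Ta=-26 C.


dT = -1.8 - (-26) = 24.2 K
term1 = a/(2h) = 0.097/(2*44) = 0.001102272727
term2 = a^2/(8k) = 0.097^2/(8*1.24) = 0.0009484879032
t = rho*dH*1000/dT * (term1 + term2)
t = 846*260*1000/24.2 * (0.001102272727 + 0.0009484879032)
t = 18640 s

18640


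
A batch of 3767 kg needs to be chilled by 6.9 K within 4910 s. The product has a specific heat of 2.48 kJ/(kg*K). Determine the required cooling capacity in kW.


Q = m * cp * dT / t
Q = 3767 * 2.48 * 6.9 / 4910
Q = 13.128 kW

13.128


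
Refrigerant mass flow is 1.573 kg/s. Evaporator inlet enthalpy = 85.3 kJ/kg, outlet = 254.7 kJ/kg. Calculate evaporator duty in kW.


dh = 254.7 - 85.3 = 169.4 kJ/kg
Q_evap = m_dot * dh = 1.573 * 169.4
Q_evap = 266.47 kW

266.47


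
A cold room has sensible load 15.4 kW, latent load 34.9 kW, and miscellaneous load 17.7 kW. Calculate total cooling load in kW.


Q_total = Q_s + Q_l + Q_misc
Q_total = 15.4 + 34.9 + 17.7
Q_total = 68.0 kW

68.0


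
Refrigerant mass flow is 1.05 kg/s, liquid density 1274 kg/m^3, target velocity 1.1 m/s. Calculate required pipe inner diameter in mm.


A = m_dot / (rho * v) = 1.05 / (1274 * 1.1) = 0.0007492507493 m^2
d = sqrt(4*A/pi) * 1000
d = 30.9 mm

30.9


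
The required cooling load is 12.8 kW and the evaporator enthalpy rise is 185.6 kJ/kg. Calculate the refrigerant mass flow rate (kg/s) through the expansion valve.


m_dot = Q / dh
m_dot = 12.8 / 185.6
m_dot = 0.069 kg/s

0.069


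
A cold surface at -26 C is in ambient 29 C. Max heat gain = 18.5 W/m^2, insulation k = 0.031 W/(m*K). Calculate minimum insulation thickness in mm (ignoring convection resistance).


dT = 29 - (-26) = 55 K
thickness = k * dT / q_max * 1000
thickness = 0.031 * 55 / 18.5 * 1000
thickness = 92.2 mm

92.2


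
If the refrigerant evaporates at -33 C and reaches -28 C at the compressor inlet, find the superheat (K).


Superheat = T_suction - T_evap
Superheat = -28 - (-33)
Superheat = 5 K

5


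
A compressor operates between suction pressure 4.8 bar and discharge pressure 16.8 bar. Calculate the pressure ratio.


PR = P_high / P_low
PR = 16.8 / 4.8
PR = 3.5

3.5


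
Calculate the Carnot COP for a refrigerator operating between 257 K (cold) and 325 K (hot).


dT = 325 - 257 = 68 K
COP_carnot = T_cold / dT = 257 / 68
COP_carnot = 3.779

3.779


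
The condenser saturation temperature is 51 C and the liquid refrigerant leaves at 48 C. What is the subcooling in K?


Subcooling = T_cond - T_liquid
Subcooling = 51 - 48
Subcooling = 3 K

3


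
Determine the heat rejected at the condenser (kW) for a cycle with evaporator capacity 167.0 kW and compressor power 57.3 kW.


Q_cond = Q_evap + W
Q_cond = 167.0 + 57.3
Q_cond = 224.3 kW

224.3


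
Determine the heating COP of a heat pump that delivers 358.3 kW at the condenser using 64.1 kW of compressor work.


COP_hp = Q_cond / W
COP_hp = 358.3 / 64.1
COP_hp = 5.59

5.59


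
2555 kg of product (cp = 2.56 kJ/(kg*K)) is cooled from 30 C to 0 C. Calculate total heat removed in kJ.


dT = 30 - (0) = 30 K
Q = m * cp * dT = 2555 * 2.56 * 30
Q = 196224 kJ

196224


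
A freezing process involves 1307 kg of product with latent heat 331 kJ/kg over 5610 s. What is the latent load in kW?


Q_lat = m * h_fg / t
Q_lat = 1307 * 331 / 5610
Q_lat = 77.12 kW

77.12


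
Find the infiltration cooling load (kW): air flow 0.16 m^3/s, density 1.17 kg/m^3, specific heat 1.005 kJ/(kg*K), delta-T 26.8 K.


Q = V_dot * rho * cp * dT
Q = 0.16 * 1.17 * 1.005 * 26.8
Q = 5.042 kW

5.042


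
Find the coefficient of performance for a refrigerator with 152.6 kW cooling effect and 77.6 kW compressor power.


COP = Q_evap / W
COP = 152.6 / 77.6
COP = 1.966

1.966


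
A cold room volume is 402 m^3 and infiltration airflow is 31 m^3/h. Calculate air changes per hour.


ACH = flow / volume
ACH = 31 / 402
ACH = 0.077

0.077


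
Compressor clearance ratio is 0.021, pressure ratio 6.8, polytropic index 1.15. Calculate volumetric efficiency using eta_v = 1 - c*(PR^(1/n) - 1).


PR^(1/n) = 6.8^(1/1.15) = 5.29566853
eta_v = 1 - 0.021 * (5.29566853 - 1)
eta_v = 0.9098

0.9098


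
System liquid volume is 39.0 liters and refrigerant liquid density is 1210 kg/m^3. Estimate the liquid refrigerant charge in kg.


Charge = V * rho / 1000
Charge = 39.0 * 1210 / 1000
Charge = 47.19 kg

47.19


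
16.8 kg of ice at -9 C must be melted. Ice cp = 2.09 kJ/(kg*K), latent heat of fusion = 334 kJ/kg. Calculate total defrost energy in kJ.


Sensible heat = cp * dT = 2.09 * 9 = 18.81 kJ/kg
Total per kg = 18.81 + 334 = 352.81 kJ/kg
Q = m * total = 16.8 * 352.81
Q = 5927.2 kJ

5927.2


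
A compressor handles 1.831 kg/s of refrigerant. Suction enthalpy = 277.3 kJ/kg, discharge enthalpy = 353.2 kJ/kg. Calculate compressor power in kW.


dh = 353.2 - 277.3 = 75.9 kJ/kg
W = m_dot * dh = 1.831 * 75.9 = 138.97 kW

138.97


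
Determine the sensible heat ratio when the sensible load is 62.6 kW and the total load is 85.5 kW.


SHR = Q_sensible / Q_total
SHR = 62.6 / 85.5
SHR = 0.732

0.732


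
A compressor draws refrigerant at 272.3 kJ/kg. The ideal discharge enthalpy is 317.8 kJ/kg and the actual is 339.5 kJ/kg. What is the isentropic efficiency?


dh_ideal = 317.8 - 272.3 = 45.5 kJ/kg
dh_actual = 339.5 - 272.3 = 67.2 kJ/kg
eta_s = dh_ideal / dh_actual = 45.5 / 67.2
eta_s = 0.6771

0.6771


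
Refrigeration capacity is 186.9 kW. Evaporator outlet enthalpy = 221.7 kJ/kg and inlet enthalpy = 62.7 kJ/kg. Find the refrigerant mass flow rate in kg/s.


dh = 221.7 - 62.7 = 159.0 kJ/kg
m_dot = Q / dh = 186.9 / 159.0 = 1.1755 kg/s

1.1755


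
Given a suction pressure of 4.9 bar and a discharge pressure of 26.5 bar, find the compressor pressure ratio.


PR = P_high / P_low
PR = 26.5 / 4.9
PR = 5.408

5.408


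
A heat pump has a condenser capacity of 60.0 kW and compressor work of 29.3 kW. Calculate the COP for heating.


COP_hp = Q_cond / W
COP_hp = 60.0 / 29.3
COP_hp = 2.048

2.048


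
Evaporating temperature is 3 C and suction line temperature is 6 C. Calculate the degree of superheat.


Superheat = T_suction - T_evap
Superheat = 6 - (3)
Superheat = 3 K

3


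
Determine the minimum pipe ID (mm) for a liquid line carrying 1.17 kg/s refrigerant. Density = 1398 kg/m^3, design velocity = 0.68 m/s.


A = m_dot / (rho * v) = 1.17 / (1398 * 0.68) = 0.001230749811 m^2
d = sqrt(4*A/pi) * 1000
d = 39.6 mm

39.6


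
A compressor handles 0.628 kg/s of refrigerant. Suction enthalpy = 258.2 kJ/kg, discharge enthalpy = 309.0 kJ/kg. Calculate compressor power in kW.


dh = 309.0 - 258.2 = 50.8 kJ/kg
W = m_dot * dh = 0.628 * 50.8 = 31.9 kW

31.9


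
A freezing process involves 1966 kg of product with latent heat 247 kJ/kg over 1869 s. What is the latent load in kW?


Q_lat = m * h_fg / t
Q_lat = 1966 * 247 / 1869
Q_lat = 259.82 kW

259.82


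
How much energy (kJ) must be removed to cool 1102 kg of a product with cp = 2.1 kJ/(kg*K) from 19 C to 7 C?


dT = 19 - (7) = 12 K
Q = m * cp * dT = 1102 * 2.1 * 12
Q = 27770 kJ

27770


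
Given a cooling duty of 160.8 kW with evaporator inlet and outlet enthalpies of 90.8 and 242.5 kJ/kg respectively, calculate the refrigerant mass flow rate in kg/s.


dh = 242.5 - 90.8 = 151.7 kJ/kg
m_dot = Q / dh = 160.8 / 151.7 = 1.06 kg/s

1.06


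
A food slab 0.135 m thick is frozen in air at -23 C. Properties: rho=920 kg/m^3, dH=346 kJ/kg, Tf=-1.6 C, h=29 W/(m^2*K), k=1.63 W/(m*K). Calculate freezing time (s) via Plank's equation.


dT = -1.6 - (-23) = 21.4 K
term1 = a/(2h) = 0.135/(2*29) = 0.002327586207
term2 = a^2/(8k) = 0.135^2/(8*1.63) = 0.001397622699
t = rho*dH*1000/dT * (term1 + term2)
t = 920*346*1000/21.4 * (0.002327586207 + 0.001397622699)
t = 55412 s

55412


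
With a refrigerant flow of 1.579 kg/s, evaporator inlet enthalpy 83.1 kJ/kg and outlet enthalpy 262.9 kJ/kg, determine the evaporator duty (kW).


dh = 262.9 - 83.1 = 179.8 kJ/kg
Q_evap = m_dot * dh = 1.579 * 179.8
Q_evap = 283.9 kW

283.9


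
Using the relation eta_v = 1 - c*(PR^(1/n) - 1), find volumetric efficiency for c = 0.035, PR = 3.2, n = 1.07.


PR^(1/n) = 3.2^(1/1.07) = 2.96553315
eta_v = 1 - 0.035 * (2.96553315 - 1)
eta_v = 0.9312

0.9312


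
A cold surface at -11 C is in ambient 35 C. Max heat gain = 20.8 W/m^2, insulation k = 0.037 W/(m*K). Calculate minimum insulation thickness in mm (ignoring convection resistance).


dT = 35 - (-11) = 46 K
thickness = k * dT / q_max * 1000
thickness = 0.037 * 46 / 20.8 * 1000
thickness = 81.8 mm

81.8


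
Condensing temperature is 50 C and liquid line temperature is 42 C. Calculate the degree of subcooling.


Subcooling = T_cond - T_liquid
Subcooling = 50 - 42
Subcooling = 8 K

8


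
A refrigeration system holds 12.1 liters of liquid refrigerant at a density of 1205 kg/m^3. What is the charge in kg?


Charge = V * rho / 1000
Charge = 12.1 * 1205 / 1000
Charge = 14.58 kg

14.58


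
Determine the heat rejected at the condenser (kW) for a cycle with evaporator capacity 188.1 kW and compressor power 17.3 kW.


Q_cond = Q_evap + W
Q_cond = 188.1 + 17.3
Q_cond = 205.4 kW

205.4


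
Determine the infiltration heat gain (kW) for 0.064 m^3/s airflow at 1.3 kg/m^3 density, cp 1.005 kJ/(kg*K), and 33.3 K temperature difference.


Q = V_dot * rho * cp * dT
Q = 0.064 * 1.3 * 1.005 * 33.3
Q = 2.784 kW

2.784


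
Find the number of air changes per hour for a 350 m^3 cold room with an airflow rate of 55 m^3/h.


ACH = flow / volume
ACH = 55 / 350
ACH = 0.157

0.157


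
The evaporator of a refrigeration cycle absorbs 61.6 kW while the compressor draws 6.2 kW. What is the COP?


COP = Q_evap / W
COP = 61.6 / 6.2
COP = 9.935

9.935


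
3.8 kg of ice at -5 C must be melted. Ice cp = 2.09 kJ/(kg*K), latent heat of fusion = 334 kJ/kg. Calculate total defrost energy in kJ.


Sensible heat = cp * dT = 2.09 * 5 = 10.45 kJ/kg
Total per kg = 10.45 + 334 = 344.45 kJ/kg
Q = m * total = 3.8 * 344.45
Q = 1308.9 kJ

1308.9


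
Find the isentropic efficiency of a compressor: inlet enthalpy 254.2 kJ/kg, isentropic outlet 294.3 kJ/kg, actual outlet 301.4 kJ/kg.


dh_ideal = 294.3 - 254.2 = 40.1 kJ/kg
dh_actual = 301.4 - 254.2 = 47.2 kJ/kg
eta_s = dh_ideal / dh_actual = 40.1 / 47.2
eta_s = 0.8496

0.8496


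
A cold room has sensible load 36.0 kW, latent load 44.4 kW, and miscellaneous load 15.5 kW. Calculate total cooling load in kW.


Q_total = Q_s + Q_l + Q_misc
Q_total = 36.0 + 44.4 + 15.5
Q_total = 95.9 kW

95.9


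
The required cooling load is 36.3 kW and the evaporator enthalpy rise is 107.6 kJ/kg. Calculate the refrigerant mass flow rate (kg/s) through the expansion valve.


m_dot = Q / dh
m_dot = 36.3 / 107.6
m_dot = 0.3374 kg/s

0.3374


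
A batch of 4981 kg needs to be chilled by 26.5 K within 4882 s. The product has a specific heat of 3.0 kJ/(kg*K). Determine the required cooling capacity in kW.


Q = m * cp * dT / t
Q = 4981 * 3.0 * 26.5 / 4882
Q = 81.112 kW

81.112


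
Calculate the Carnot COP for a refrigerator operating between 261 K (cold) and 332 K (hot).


dT = 332 - 261 = 71 K
COP_carnot = T_cold / dT = 261 / 71
COP_carnot = 3.676

3.676


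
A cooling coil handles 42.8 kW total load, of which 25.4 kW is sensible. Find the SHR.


SHR = Q_sensible / Q_total
SHR = 25.4 / 42.8
SHR = 0.593

0.593


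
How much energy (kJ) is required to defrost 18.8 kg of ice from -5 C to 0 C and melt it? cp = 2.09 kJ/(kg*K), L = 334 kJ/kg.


Sensible heat = cp * dT = 2.09 * 5 = 10.45 kJ/kg
Total per kg = 10.45 + 334 = 344.45 kJ/kg
Q = m * total = 18.8 * 344.45
Q = 6475.7 kJ

6475.7


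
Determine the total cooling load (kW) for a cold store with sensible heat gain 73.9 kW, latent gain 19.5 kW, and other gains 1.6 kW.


Q_total = Q_s + Q_l + Q_misc
Q_total = 73.9 + 19.5 + 1.6
Q_total = 95.0 kW

95.0


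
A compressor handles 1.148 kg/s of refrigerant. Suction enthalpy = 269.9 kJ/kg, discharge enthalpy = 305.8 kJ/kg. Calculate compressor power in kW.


dh = 305.8 - 269.9 = 35.9 kJ/kg
W = m_dot * dh = 1.148 * 35.9 = 41.21 kW

41.21


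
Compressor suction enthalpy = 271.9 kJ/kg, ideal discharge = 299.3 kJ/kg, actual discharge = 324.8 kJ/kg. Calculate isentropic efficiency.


dh_ideal = 299.3 - 271.9 = 27.4 kJ/kg
dh_actual = 324.8 - 271.9 = 52.9 kJ/kg
eta_s = dh_ideal / dh_actual = 27.4 / 52.9
eta_s = 0.518

0.518


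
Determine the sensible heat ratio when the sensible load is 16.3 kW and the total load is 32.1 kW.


SHR = Q_sensible / Q_total
SHR = 16.3 / 32.1
SHR = 0.508

0.508


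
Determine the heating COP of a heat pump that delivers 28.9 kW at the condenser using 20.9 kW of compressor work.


COP_hp = Q_cond / W
COP_hp = 28.9 / 20.9
COP_hp = 1.383

1.383


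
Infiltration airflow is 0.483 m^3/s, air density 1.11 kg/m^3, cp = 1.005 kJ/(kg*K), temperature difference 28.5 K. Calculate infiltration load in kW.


Q = V_dot * rho * cp * dT
Q = 0.483 * 1.11 * 1.005 * 28.5
Q = 15.356 kW

15.356


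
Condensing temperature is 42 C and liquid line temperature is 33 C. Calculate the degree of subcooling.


Subcooling = T_cond - T_liquid
Subcooling = 42 - 33
Subcooling = 9 K

9


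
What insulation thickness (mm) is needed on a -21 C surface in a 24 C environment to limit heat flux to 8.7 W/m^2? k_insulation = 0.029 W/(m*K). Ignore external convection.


dT = 24 - (-21) = 45 K
thickness = k * dT / q_max * 1000
thickness = 0.029 * 45 / 8.7 * 1000
thickness = 150.0 mm

150.0


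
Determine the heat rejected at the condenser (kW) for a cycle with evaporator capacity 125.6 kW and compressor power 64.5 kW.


Q_cond = Q_evap + W
Q_cond = 125.6 + 64.5
Q_cond = 190.1 kW

190.1


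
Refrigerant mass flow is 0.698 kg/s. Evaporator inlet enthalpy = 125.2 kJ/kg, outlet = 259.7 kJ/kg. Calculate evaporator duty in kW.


dh = 259.7 - 125.2 = 134.5 kJ/kg
Q_evap = m_dot * dh = 0.698 * 134.5
Q_evap = 93.88 kW

93.88


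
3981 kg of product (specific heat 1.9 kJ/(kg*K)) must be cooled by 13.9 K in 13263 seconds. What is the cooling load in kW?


Q = m * cp * dT / t
Q = 3981 * 1.9 * 13.9 / 13263
Q = 7.927 kW

7.927


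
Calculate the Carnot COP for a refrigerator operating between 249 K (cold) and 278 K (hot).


dT = 278 - 249 = 29 K
COP_carnot = T_cold / dT = 249 / 29
COP_carnot = 8.586

8.586


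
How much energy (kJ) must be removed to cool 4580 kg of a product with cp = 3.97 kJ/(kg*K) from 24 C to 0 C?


dT = 24 - (0) = 24 K
Q = m * cp * dT = 4580 * 3.97 * 24
Q = 436382 kJ

436382


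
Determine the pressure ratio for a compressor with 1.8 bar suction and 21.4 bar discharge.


PR = P_high / P_low
PR = 21.4 / 1.8
PR = 11.889

11.889


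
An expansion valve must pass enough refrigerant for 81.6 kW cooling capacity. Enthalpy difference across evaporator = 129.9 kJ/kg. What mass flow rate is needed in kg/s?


m_dot = Q / dh
m_dot = 81.6 / 129.9
m_dot = 0.6282 kg/s

0.6282


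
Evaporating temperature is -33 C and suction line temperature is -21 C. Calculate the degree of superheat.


Superheat = T_suction - T_evap
Superheat = -21 - (-33)
Superheat = 12 K

12


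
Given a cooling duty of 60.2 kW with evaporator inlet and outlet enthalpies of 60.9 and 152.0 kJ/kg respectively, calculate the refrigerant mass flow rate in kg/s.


dh = 152.0 - 60.9 = 91.1 kJ/kg
m_dot = Q / dh = 60.2 / 91.1 = 0.6608 kg/s

0.6608


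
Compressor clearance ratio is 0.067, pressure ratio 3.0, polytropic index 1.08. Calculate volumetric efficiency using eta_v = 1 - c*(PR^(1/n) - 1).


PR^(1/n) = 3.0^(1/1.08) = 2.7655336
eta_v = 1 - 0.067 * (2.7655336 - 1)
eta_v = 0.8817

0.8817


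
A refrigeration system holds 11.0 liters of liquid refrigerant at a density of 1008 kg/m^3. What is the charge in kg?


Charge = V * rho / 1000
Charge = 11.0 * 1008 / 1000
Charge = 11.09 kg

11.09


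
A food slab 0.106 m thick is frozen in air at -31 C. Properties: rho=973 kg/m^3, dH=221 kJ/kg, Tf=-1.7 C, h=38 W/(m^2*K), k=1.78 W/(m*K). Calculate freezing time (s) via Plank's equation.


dT = -1.7 - (-31) = 29.3 K
term1 = a/(2h) = 0.106/(2*38) = 0.001394736842
term2 = a^2/(8k) = 0.106^2/(8*1.78) = 0.0007890449438
t = rho*dH*1000/dT * (term1 + term2)
t = 973*221*1000/29.3 * (0.001394736842 + 0.0007890449438)
t = 16027 s

16027


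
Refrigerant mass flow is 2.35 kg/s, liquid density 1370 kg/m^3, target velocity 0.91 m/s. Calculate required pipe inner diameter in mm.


A = m_dot / (rho * v) = 2.35 / (1370 * 0.91) = 0.001884976338 m^2
d = sqrt(4*A/pi) * 1000
d = 49.0 mm

49.0


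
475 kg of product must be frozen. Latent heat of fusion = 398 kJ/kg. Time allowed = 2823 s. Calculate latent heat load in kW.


Q_lat = m * h_fg / t
Q_lat = 475 * 398 / 2823
Q_lat = 66.97 kW

66.97


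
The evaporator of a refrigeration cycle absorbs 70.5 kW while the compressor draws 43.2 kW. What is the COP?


COP = Q_evap / W
COP = 70.5 / 43.2
COP = 1.632

1.632


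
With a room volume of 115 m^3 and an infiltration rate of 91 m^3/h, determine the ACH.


ACH = flow / volume
ACH = 91 / 115
ACH = 0.791

0.791


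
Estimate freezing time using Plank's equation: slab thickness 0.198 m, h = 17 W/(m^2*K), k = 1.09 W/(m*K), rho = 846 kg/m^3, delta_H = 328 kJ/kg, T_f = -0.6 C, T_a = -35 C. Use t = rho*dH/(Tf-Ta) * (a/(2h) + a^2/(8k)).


dT = -0.6 - (-35) = 34.4 K
term1 = a/(2h) = 0.198/(2*17) = 0.005823529412
term2 = a^2/(8k) = 0.198^2/(8*1.09) = 0.00449587156
t = rho*dH*1000/dT * (term1 + term2)
t = 846*328*1000/34.4 * (0.005823529412 + 0.00449587156)
t = 83242 s

83242


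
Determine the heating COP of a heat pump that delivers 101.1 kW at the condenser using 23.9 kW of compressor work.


COP_hp = Q_cond / W
COP_hp = 101.1 / 23.9
COP_hp = 4.23

4.23


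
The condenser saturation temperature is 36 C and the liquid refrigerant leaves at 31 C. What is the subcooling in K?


Subcooling = T_cond - T_liquid
Subcooling = 36 - 31
Subcooling = 5 K

5


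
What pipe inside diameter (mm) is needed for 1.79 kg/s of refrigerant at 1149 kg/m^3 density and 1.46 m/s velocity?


A = m_dot / (rho * v) = 1.79 / (1149 * 1.46) = 0.00106703864 m^2
d = sqrt(4*A/pi) * 1000
d = 36.9 mm

36.9


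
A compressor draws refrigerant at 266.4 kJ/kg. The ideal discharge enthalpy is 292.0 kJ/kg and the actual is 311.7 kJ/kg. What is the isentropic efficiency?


dh_ideal = 292.0 - 266.4 = 25.6 kJ/kg
dh_actual = 311.7 - 266.4 = 45.3 kJ/kg
eta_s = dh_ideal / dh_actual = 25.6 / 45.3
eta_s = 0.5651

0.5651


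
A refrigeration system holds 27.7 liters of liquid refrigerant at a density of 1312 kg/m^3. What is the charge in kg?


Charge = V * rho / 1000
Charge = 27.7 * 1312 / 1000
Charge = 36.34 kg

36.34


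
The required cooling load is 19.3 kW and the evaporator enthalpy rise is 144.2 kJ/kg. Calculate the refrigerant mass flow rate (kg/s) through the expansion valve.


m_dot = Q / dh
m_dot = 19.3 / 144.2
m_dot = 0.1338 kg/s

0.1338


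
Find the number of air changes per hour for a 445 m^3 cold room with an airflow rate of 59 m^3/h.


ACH = flow / volume
ACH = 59 / 445
ACH = 0.133

0.133


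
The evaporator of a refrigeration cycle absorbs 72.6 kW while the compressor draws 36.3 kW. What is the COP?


COP = Q_evap / W
COP = 72.6 / 36.3
COP = 2.0

2.0


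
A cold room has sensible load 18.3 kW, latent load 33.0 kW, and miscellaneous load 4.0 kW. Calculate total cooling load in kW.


Q_total = Q_s + Q_l + Q_misc
Q_total = 18.3 + 33.0 + 4.0
Q_total = 55.3 kW

55.3


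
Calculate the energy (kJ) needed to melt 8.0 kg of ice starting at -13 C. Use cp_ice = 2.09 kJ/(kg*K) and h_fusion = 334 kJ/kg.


Sensible heat = cp * dT = 2.09 * 13 = 27.17 kJ/kg
Total per kg = 27.17 + 334 = 361.17 kJ/kg
Q = m * total = 8.0 * 361.17
Q = 2889.4 kJ

2889.4


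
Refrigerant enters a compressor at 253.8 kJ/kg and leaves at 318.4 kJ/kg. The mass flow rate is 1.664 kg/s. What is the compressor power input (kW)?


dh = 318.4 - 253.8 = 64.6 kJ/kg
W = m_dot * dh = 1.664 * 64.6 = 107.49 kW

107.49


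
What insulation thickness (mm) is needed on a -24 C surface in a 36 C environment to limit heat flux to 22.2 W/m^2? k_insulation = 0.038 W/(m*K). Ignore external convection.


dT = 36 - (-24) = 60 K
thickness = k * dT / q_max * 1000
thickness = 0.038 * 60 / 22.2 * 1000
thickness = 102.7 mm

102.7


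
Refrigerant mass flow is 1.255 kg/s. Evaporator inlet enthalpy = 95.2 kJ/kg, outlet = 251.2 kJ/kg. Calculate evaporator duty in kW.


dh = 251.2 - 95.2 = 156.0 kJ/kg
Q_evap = m_dot * dh = 1.255 * 156.0
Q_evap = 195.78 kW

195.78


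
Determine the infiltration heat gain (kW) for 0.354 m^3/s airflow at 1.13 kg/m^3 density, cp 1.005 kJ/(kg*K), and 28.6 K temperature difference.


Q = V_dot * rho * cp * dT
Q = 0.354 * 1.13 * 1.005 * 28.6
Q = 11.498 kW

11.498


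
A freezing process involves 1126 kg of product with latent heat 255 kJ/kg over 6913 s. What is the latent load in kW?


Q_lat = m * h_fg / t
Q_lat = 1126 * 255 / 6913
Q_lat = 41.53 kW

41.53


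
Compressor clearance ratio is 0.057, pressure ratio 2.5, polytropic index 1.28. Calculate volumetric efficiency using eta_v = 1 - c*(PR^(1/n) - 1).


PR^(1/n) = 2.5^(1/1.28) = 2.04592935
eta_v = 1 - 0.057 * (2.04592935 - 1)
eta_v = 0.9404

0.9404


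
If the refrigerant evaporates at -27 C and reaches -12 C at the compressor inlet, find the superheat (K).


Superheat = T_suction - T_evap
Superheat = -12 - (-27)
Superheat = 15 K

15


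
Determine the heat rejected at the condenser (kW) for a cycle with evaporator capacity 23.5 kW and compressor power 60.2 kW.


Q_cond = Q_evap + W
Q_cond = 23.5 + 60.2
Q_cond = 83.7 kW

83.7


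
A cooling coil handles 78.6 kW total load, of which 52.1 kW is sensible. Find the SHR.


SHR = Q_sensible / Q_total
SHR = 52.1 / 78.6
SHR = 0.663

0.663


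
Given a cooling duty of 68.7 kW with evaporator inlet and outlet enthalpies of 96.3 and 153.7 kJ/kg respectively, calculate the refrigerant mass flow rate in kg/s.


dh = 153.7 - 96.3 = 57.4 kJ/kg
m_dot = Q / dh = 68.7 / 57.4 = 1.1969 kg/s

1.1969


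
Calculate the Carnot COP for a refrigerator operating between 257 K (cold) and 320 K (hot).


dT = 320 - 257 = 63 K
COP_carnot = T_cold / dT = 257 / 63
COP_carnot = 4.079

4.079


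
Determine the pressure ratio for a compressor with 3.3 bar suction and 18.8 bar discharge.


PR = P_high / P_low
PR = 18.8 / 3.3
PR = 5.697

5.697


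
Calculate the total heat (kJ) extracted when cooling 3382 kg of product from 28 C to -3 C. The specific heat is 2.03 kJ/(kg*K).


dT = 28 - (-3) = 31 K
Q = m * cp * dT = 3382 * 2.03 * 31
Q = 212829 kJ

212829


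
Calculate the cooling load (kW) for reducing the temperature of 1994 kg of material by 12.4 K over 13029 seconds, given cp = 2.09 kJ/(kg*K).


Q = m * cp * dT / t
Q = 1994 * 2.09 * 12.4 / 13029
Q = 3.966 kW

3.966


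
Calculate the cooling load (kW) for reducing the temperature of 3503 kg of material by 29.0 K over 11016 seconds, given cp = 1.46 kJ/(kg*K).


Q = m * cp * dT / t
Q = 3503 * 1.46 * 29.0 / 11016
Q = 13.464 kW

13.464


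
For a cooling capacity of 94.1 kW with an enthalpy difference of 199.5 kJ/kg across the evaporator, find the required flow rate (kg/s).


m_dot = Q / dh
m_dot = 94.1 / 199.5
m_dot = 0.4717 kg/s

0.4717


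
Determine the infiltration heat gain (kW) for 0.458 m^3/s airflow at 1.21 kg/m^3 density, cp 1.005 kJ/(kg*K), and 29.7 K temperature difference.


Q = V_dot * rho * cp * dT
Q = 0.458 * 1.21 * 1.005 * 29.7
Q = 16.541 kW

16.541


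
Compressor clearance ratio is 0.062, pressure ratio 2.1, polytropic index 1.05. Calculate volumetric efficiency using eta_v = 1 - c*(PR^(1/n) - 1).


PR^(1/n) = 2.1^(1/1.05) = 2.02710161
eta_v = 1 - 0.062 * (2.02710161 - 1)
eta_v = 0.9363

0.9363


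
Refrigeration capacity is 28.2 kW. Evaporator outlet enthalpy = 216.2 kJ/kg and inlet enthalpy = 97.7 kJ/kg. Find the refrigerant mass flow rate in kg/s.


dh = 216.2 - 97.7 = 118.5 kJ/kg
m_dot = Q / dh = 28.2 / 118.5 = 0.238 kg/s

0.238


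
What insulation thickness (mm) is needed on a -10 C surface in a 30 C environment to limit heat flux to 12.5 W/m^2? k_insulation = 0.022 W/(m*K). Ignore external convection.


dT = 30 - (-10) = 40 K
thickness = k * dT / q_max * 1000
thickness = 0.022 * 40 / 12.5 * 1000
thickness = 70.4 mm

70.4


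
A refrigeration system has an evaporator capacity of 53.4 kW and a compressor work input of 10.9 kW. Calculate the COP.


COP = Q_evap / W
COP = 53.4 / 10.9
COP = 4.899

4.899


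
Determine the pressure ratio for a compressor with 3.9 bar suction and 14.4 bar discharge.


PR = P_high / P_low
PR = 14.4 / 3.9
PR = 3.692

3.692


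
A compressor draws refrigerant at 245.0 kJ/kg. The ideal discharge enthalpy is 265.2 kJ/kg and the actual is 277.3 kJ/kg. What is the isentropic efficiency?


dh_ideal = 265.2 - 245.0 = 20.2 kJ/kg
dh_actual = 277.3 - 245.0 = 32.3 kJ/kg
eta_s = dh_ideal / dh_actual = 20.2 / 32.3
eta_s = 0.6254

0.6254


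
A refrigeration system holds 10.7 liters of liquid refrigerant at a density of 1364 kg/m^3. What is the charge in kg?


Charge = V * rho / 1000
Charge = 10.7 * 1364 / 1000
Charge = 14.59 kg

14.59


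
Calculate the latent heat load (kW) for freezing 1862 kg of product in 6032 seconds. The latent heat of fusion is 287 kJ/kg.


Q_lat = m * h_fg / t
Q_lat = 1862 * 287 / 6032
Q_lat = 88.59 kW

88.59


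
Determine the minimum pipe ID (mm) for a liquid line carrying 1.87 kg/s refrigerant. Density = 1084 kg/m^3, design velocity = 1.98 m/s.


A = m_dot / (rho * v) = 1.87 / (1084 * 1.98) = 0.0008712587126 m^2
d = sqrt(4*A/pi) * 1000
d = 33.3 mm

33.3


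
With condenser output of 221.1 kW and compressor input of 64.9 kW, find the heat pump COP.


COP_hp = Q_cond / W
COP_hp = 221.1 / 64.9
COP_hp = 3.407

3.407


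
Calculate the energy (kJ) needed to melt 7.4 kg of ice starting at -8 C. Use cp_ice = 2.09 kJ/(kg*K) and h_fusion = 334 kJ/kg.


Sensible heat = cp * dT = 2.09 * 8 = 16.72 kJ/kg
Total per kg = 16.72 + 334 = 350.72 kJ/kg
Q = m * total = 7.4 * 350.72
Q = 2595.3 kJ

2595.3


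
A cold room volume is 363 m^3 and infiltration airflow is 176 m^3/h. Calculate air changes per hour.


ACH = flow / volume
ACH = 176 / 363
ACH = 0.485

0.485


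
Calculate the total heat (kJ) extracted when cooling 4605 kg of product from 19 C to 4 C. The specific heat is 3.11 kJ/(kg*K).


dT = 19 - (4) = 15 K
Q = m * cp * dT = 4605 * 3.11 * 15
Q = 214823 kJ

214823


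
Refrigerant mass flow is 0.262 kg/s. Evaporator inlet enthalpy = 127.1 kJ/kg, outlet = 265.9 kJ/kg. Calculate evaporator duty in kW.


dh = 265.9 - 127.1 = 138.8 kJ/kg
Q_evap = m_dot * dh = 0.262 * 138.8
Q_evap = 36.37 kW

36.37


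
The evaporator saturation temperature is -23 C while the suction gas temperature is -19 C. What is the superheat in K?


Superheat = T_suction - T_evap
Superheat = -19 - (-23)
Superheat = 4 K

4


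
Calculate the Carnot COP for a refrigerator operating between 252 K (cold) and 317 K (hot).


dT = 317 - 252 = 65 K
COP_carnot = T_cold / dT = 252 / 65
COP_carnot = 3.877

3.877


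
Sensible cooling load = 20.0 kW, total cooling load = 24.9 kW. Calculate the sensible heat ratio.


SHR = Q_sensible / Q_total
SHR = 20.0 / 24.9
SHR = 0.803

0.803


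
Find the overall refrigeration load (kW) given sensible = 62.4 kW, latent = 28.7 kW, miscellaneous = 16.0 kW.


Q_total = Q_s + Q_l + Q_misc
Q_total = 62.4 + 28.7 + 16.0
Q_total = 107.1 kW

107.1


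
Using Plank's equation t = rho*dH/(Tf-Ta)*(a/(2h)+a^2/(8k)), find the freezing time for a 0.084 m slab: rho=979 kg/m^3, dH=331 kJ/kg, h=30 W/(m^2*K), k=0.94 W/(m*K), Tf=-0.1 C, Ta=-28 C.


dT = -0.1 - (-28) = 27.9 K
term1 = a/(2h) = 0.084/(2*30) = 0.0014
term2 = a^2/(8k) = 0.084^2/(8*0.94) = 0.0009382978723
t = rho*dH*1000/dT * (term1 + term2)
t = 979*331*1000/27.9 * (0.0014 + 0.0009382978723)
t = 27159 s

27159


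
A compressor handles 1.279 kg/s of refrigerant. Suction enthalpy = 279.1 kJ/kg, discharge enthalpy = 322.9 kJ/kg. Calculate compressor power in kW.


dh = 322.9 - 279.1 = 43.8 kJ/kg
W = m_dot * dh = 1.279 * 43.8 = 56.02 kW

56.02


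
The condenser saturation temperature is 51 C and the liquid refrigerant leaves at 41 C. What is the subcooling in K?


Subcooling = T_cond - T_liquid
Subcooling = 51 - 41
Subcooling = 10 K

10


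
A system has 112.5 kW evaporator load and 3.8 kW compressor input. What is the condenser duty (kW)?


Q_cond = Q_evap + W
Q_cond = 112.5 + 3.8
Q_cond = 116.3 kW

116.3


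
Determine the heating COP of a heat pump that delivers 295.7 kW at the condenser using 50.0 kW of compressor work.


COP_hp = Q_cond / W
COP_hp = 295.7 / 50.0
COP_hp = 5.914

5.914


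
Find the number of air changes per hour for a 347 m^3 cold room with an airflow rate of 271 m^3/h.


ACH = flow / volume
ACH = 271 / 347
ACH = 0.781

0.781


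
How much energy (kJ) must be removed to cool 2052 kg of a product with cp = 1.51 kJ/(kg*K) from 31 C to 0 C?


dT = 31 - (0) = 31 K
Q = m * cp * dT = 2052 * 1.51 * 31
Q = 96054 kJ

96054


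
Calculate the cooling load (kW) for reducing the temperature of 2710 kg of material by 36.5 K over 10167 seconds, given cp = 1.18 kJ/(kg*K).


Q = m * cp * dT / t
Q = 2710 * 1.18 * 36.5 / 10167
Q = 11.48 kW

11.48


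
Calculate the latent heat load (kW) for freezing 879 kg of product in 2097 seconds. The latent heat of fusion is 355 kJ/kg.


Q_lat = m * h_fg / t
Q_lat = 879 * 355 / 2097
Q_lat = 148.81 kW

148.81


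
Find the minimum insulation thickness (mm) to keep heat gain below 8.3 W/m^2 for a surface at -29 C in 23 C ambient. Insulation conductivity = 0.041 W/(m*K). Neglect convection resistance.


dT = 23 - (-29) = 52 K
thickness = k * dT / q_max * 1000
thickness = 0.041 * 52 / 8.3 * 1000
thickness = 256.9 mm

256.9


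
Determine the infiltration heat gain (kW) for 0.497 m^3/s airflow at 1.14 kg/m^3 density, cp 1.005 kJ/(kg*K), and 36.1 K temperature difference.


Q = V_dot * rho * cp * dT
Q = 0.497 * 1.14 * 1.005 * 36.1
Q = 20.556 kW

20.556


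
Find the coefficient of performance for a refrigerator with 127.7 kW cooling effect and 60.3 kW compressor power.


COP = Q_evap / W
COP = 127.7 / 60.3
COP = 2.118

2.118


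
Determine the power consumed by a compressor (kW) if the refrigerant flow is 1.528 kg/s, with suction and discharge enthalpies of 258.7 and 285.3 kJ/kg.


dh = 285.3 - 258.7 = 26.6 kJ/kg
W = m_dot * dh = 1.528 * 26.6 = 40.64 kW

40.64


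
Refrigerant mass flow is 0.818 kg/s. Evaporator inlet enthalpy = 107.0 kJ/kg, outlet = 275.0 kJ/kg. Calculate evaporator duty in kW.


dh = 275.0 - 107.0 = 168.0 kJ/kg
Q_evap = m_dot * dh = 0.818 * 168.0
Q_evap = 137.42 kW

137.42


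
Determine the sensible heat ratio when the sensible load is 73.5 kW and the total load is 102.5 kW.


SHR = Q_sensible / Q_total
SHR = 73.5 / 102.5
SHR = 0.717

0.717


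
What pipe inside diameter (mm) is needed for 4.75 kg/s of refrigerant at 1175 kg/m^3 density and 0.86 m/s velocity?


A = m_dot / (rho * v) = 4.75 / (1175 * 0.86) = 0.004700643246 m^2
d = sqrt(4*A/pi) * 1000
d = 77.4 mm

77.4


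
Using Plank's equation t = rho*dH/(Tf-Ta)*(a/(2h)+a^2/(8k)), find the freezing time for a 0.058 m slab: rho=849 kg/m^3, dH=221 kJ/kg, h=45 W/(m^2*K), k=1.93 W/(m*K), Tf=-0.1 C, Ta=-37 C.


dT = -0.1 - (-37) = 36.9 K
term1 = a/(2h) = 0.058/(2*45) = 0.0006444444444
term2 = a^2/(8k) = 0.058^2/(8*1.93) = 0.0002178756477
t = rho*dH*1000/dT * (term1 + term2)
t = 849*221*1000/36.9 * (0.0006444444444 + 0.0002178756477)
t = 4385 s

4385


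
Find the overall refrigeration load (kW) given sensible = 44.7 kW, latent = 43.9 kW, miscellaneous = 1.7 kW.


Q_total = Q_s + Q_l + Q_misc
Q_total = 44.7 + 43.9 + 1.7
Q_total = 90.3 kW

90.3


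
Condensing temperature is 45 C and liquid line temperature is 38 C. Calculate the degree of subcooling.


Subcooling = T_cond - T_liquid
Subcooling = 45 - 38
Subcooling = 7 K

7


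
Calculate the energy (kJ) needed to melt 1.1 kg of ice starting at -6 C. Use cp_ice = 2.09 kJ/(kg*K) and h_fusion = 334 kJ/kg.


Sensible heat = cp * dT = 2.09 * 6 = 12.54 kJ/kg
Total per kg = 12.54 + 334 = 346.54 kJ/kg
Q = m * total = 1.1 * 346.54
Q = 381.2 kJ

381.2


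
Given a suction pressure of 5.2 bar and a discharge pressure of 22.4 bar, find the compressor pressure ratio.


PR = P_high / P_low
PR = 22.4 / 5.2
PR = 4.308

4.308


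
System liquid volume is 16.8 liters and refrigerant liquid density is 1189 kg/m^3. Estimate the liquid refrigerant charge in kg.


Charge = V * rho / 1000
Charge = 16.8 * 1189 / 1000
Charge = 19.98 kg

19.98


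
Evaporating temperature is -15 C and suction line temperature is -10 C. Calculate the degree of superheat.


Superheat = T_suction - T_evap
Superheat = -10 - (-15)
Superheat = 5 K

5


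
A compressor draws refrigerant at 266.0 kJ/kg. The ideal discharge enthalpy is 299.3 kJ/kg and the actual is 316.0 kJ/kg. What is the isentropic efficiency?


dh_ideal = 299.3 - 266.0 = 33.3 kJ/kg
dh_actual = 316.0 - 266.0 = 50.0 kJ/kg
eta_s = dh_ideal / dh_actual = 33.3 / 50.0
eta_s = 0.666

0.666


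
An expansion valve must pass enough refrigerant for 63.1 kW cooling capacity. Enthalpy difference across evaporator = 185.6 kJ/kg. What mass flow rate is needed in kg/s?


m_dot = Q / dh
m_dot = 63.1 / 185.6
m_dot = 0.34 kg/s

0.34


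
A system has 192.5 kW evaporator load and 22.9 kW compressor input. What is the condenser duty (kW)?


Q_cond = Q_evap + W
Q_cond = 192.5 + 22.9
Q_cond = 215.4 kW

215.4


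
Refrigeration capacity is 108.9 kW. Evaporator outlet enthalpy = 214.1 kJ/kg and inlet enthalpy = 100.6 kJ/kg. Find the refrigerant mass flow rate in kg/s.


dh = 214.1 - 100.6 = 113.5 kJ/kg
m_dot = Q / dh = 108.9 / 113.5 = 0.9595 kg/s

0.9595


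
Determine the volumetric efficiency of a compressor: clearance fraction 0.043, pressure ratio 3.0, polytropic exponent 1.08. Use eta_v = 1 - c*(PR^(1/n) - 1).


PR^(1/n) = 3.0^(1/1.08) = 2.7655336
eta_v = 1 - 0.043 * (2.7655336 - 1)
eta_v = 0.9241

0.9241


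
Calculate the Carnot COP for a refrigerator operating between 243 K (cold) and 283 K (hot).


dT = 283 - 243 = 40 K
COP_carnot = T_cold / dT = 243 / 40
COP_carnot = 6.075

6.075


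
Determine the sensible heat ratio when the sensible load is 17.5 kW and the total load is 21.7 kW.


SHR = Q_sensible / Q_total
SHR = 17.5 / 21.7
SHR = 0.806

0.806


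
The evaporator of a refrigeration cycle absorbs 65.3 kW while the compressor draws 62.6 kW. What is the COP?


COP = Q_evap / W
COP = 65.3 / 62.6
COP = 1.043

1.043


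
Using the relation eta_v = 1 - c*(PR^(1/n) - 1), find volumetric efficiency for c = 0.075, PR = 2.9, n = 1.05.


PR^(1/n) = 2.9^(1/1.05) = 2.7566336
eta_v = 1 - 0.075 * (2.7566336 - 1)
eta_v = 0.8683

0.8683


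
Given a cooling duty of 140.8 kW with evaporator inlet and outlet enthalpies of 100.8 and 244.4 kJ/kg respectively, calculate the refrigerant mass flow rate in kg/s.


dh = 244.4 - 100.8 = 143.6 kJ/kg
m_dot = Q / dh = 140.8 / 143.6 = 0.9805 kg/s

0.9805


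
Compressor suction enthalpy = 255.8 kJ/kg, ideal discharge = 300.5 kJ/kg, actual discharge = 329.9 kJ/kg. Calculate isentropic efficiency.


dh_ideal = 300.5 - 255.8 = 44.7 kJ/kg
dh_actual = 329.9 - 255.8 = 74.1 kJ/kg
eta_s = dh_ideal / dh_actual = 44.7 / 74.1
eta_s = 0.6032

0.6032


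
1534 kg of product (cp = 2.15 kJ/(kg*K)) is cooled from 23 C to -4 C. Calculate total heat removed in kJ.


dT = 23 - (-4) = 27 K
Q = m * cp * dT = 1534 * 2.15 * 27
Q = 89049 kJ

89049


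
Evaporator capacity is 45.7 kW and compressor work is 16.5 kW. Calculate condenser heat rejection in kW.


Q_cond = Q_evap + W
Q_cond = 45.7 + 16.5
Q_cond = 62.2 kW

62.2


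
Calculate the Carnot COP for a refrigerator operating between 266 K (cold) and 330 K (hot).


dT = 330 - 266 = 64 K
COP_carnot = T_cold / dT = 266 / 64
COP_carnot = 4.156

4.156


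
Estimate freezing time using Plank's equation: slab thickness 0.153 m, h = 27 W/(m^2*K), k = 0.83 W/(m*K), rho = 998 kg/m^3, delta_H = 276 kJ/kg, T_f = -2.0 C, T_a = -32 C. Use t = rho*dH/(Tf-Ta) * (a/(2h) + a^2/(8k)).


dT = -2.0 - (-32) = 30.0 K
term1 = a/(2h) = 0.153/(2*27) = 0.002833333333
term2 = a^2/(8k) = 0.153^2/(8*0.83) = 0.003525451807
t = rho*dH*1000/dT * (term1 + term2)
t = 998*276*1000/30.0 * (0.002833333333 + 0.003525451807)
t = 58384 s

58384


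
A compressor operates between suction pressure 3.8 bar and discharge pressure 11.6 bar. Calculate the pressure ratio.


PR = P_high / P_low
PR = 11.6 / 3.8
PR = 3.053

3.053


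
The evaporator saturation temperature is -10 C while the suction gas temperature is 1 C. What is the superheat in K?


Superheat = T_suction - T_evap
Superheat = 1 - (-10)
Superheat = 11 K

11


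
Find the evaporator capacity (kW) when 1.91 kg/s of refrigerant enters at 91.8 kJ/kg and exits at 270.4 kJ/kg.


dh = 270.4 - 91.8 = 178.6 kJ/kg
Q_evap = m_dot * dh = 1.91 * 178.6
Q_evap = 341.13 kW

341.13


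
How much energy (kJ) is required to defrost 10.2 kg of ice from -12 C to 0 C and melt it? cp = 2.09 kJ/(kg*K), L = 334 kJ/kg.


Sensible heat = cp * dT = 2.09 * 12 = 25.08 kJ/kg
Total per kg = 25.08 + 334 = 359.08 kJ/kg
Q = m * total = 10.2 * 359.08
Q = 3662.6 kJ

3662.6


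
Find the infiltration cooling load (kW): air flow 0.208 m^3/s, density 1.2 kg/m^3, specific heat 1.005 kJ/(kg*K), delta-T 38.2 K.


Q = V_dot * rho * cp * dT
Q = 0.208 * 1.2 * 1.005 * 38.2
Q = 9.582 kW

9.582


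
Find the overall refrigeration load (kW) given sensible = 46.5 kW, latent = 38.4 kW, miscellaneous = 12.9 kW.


Q_total = Q_s + Q_l + Q_misc
Q_total = 46.5 + 38.4 + 12.9
Q_total = 97.8 kW

97.8


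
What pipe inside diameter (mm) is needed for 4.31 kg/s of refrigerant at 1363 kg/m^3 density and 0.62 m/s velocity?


A = m_dot / (rho * v) = 4.31 / (1363 * 0.62) = 0.005100229569 m^2
d = sqrt(4*A/pi) * 1000
d = 80.6 mm

80.6


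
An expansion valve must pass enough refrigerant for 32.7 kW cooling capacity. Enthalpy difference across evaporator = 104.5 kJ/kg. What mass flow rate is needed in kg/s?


m_dot = Q / dh
m_dot = 32.7 / 104.5
m_dot = 0.3129 kg/s

0.3129


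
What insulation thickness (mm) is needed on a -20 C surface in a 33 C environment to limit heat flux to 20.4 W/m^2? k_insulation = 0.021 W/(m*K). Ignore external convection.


dT = 33 - (-20) = 53 K
thickness = k * dT / q_max * 1000
thickness = 0.021 * 53 / 20.4 * 1000
thickness = 54.6 mm

54.6


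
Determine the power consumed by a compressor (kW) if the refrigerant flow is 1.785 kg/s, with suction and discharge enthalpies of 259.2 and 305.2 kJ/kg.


dh = 305.2 - 259.2 = 46.0 kJ/kg
W = m_dot * dh = 1.785 * 46.0 = 82.11 kW

82.11
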